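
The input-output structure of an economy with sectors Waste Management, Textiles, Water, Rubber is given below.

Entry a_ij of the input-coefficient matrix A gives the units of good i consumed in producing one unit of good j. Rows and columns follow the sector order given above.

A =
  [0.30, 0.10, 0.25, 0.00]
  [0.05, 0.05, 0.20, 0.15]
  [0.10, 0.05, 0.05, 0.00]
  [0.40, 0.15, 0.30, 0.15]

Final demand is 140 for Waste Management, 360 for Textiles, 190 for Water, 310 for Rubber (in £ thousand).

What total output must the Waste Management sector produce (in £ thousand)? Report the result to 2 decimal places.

x_1 = 378.17

I − A =
  [   0.70    -0.10    -0.25     0.00]
  [  -0.05     0.95    -0.20    -0.15]
  [  -0.10    -0.05     0.95     0.00]
  [  -0.40    -0.15    -0.30     0.85]
Compute the cofactors C_ij = (−1)^(i+j)·(3×3 minor ij) of I−A; the adjugate is their transpose:
adj(I−A) = Cᵀ =
  [ 0.735000   0.091375   0.217750   0.016125]
  [ 0.118875   0.544000   0.176125   0.096000]
  [ 0.083625   0.038250   0.539250   0.006750]
  [ 0.396375   0.152500   0.323875   0.593625]
det(I−A) = Σ_j (I−A)_1j·C_1j = (0.70)(0.735000) + (-0.10)(0.118875) + (-0.25)(0.083625) + (0.00)(0.396375) = 0.48170625
(I − A)⁻¹ = adj(I−A) / det(I−A) ≈
  [   1.5258     0.1897     0.4520     0.0335]
  [   0.2468     1.1293     0.3656     0.1993]
  [   0.1736     0.0794     1.1195     0.0140]
  [   0.8229     0.3166     0.6723     1.2323]
x = (I − A)⁻¹ d = adj(I−A)·d / det(I−A), with det(I−A) = 0.48170625:
  x_1 = (0.735000·140 + 0.091375·360 + 0.217750·190 + 0.016125·310) / 0.48170625 = 182.16625 / 0.48170625 ≈ 378.17
  x_2 = (0.118875·140 + 0.544000·360 + 0.176125·190 + 0.096000·310) / 0.48170625 = 275.70625 / 0.48170625 ≈ 572.35
  x_3 = (0.083625·140 + 0.038250·360 + 0.539250·190 + 0.006750·310) / 0.48170625 = 130.0275 / 0.48170625 ≈ 269.93
  x_4 = (0.396375·140 + 0.152500·360 + 0.323875·190 + 0.593625·310) / 0.48170625 = 355.9525 / 0.48170625 ≈ 738.94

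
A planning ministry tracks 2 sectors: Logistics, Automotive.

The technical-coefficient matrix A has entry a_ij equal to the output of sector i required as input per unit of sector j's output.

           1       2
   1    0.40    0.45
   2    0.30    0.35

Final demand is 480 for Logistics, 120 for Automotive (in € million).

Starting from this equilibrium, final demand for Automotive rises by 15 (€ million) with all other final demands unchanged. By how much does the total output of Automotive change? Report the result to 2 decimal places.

Δx_2 = 35.29

I − A =
  [   0.60    -0.45]
  [  -0.30     0.65]
det(I−A) = (0.60)(0.65) − (-0.45)(-0.30) = 0.2550
adj(I−A) = [[0.65, 0.45], [0.30, 0.60]]
(I − A)⁻¹ = adj(I−A) / det(I−A) ≈
  [   2.5490     1.7647]
  [   1.1765     2.3529]
Δx = (I − A)⁻¹ Δd with Δd having +15 in the Automotive component and 0 elsewhere.
So Δx_2 = L_22 · (+15), where L_22 = adj(I−A)_22 / det(I−A) = 0.60 / 0.2550.
Δx_2 = 0.60 × (+15) / 0.2550 = 9.00 / 0.2550 ≈ 35.29.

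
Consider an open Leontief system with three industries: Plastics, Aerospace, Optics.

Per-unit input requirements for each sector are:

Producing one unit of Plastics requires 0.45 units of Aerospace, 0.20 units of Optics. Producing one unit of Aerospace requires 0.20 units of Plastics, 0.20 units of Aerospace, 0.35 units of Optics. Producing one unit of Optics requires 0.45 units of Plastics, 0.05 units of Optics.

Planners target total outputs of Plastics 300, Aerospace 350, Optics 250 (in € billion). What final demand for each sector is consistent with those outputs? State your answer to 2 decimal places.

d_P = 117.50, d_A = 145.00, d_O = 55.00

I − A =
  [   1.00    -0.20    -0.45]
  [  -0.45     0.80     0.00]
  [  -0.20    -0.35     0.95]
d = (I − A) x:
  d_P = (+1.00)·300 + (-0.20)·350 + (-0.45)·250 = 117.50
  d_A = (-0.45)·300 + (+0.80)·350 + (+0.00)·250 = 145.00
  d_O = (-0.20)·300 + (-0.35)·350 + (+0.95)·250 = 55.00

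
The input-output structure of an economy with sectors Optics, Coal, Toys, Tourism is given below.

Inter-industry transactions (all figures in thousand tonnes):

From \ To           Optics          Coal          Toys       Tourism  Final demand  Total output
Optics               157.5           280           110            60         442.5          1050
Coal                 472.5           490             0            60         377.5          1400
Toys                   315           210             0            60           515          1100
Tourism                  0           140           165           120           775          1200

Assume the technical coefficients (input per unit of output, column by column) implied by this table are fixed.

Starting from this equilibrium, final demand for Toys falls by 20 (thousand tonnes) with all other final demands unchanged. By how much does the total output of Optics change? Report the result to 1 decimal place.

Technical coefficients a_ij = z_ij / X_j:
  a_11 = 157.5/1050 = 0.15, a_21 = 472.5/1050 = 0.45, a_31 = 315/1050 = 0.30, a_41 = 0/1050 = 0.00
  a_12 = 280/1400 = 0.20, a_22 = 490/1400 = 0.35, a_32 = 210/1400 = 0.15, a_42 = 140/1400 = 0.10
  a_13 = 110/1100 = 0.10, a_23 = 0/1100 = 0.00, a_33 = 0/1100 = 0.00, a_43 = 165/1100 = 0.15
  a_14 = 60/1200 = 0.05, a_24 = 60/1200 = 0.05, a_34 = 60/1200 = 0.05, a_44 = 120/1200 = 0.10
I − A =
  [   0.85    -0.20    -0.10    -0.05]
  [  -0.45     0.65     0.00    -0.05]
  [  -0.30    -0.15     1.00    -0.05]
  [   0.00    -0.10    -0.15     0.90]
Compute the cofactors C_ij = (−1)^(i+j)·(3×3 minor ij) of I−A; the adjugate is their transpose:
adj(I−A) = Cᵀ =
  [ 0.574000   0.198625   0.064375   0.046500]
  [ 0.403875   0.729375   0.050250   0.065750]
  [ 0.237000   0.174500   0.409750   0.045625]
  [ 0.084375   0.110125   0.073875   0.436250]
det(I−A) = Σ_j (I−A)_1j·C_1j = (0.85)(0.574000) + (-0.20)(0.403875) + (-0.10)(0.237000) + (-0.05)(0.084375) = 0.37920625
(I − A)⁻¹ = adj(I−A) / det(I−A) ≈
  [   1.5137     0.5238     0.1698     0.1226]
  [   1.0651     1.9234     0.1325     0.1734]
  [   0.6250     0.4602     1.0805     0.1203]
  [   0.2225     0.2904     0.1948     1.1504]
Δx = (I − A)⁻¹ Δd with Δd having -20 in the Toys component and 0 elsewhere.
So Δx_1 = L_13 · (-20), where L_13 = adj(I−A)_13 / det(I−A) = 0.064375 / 0.37920625.
Δx_1 = 0.064375 × (-20) / 0.37920625 = -1.2875 / 0.37920625 ≈ -3.4.

Δx_1 = -3.4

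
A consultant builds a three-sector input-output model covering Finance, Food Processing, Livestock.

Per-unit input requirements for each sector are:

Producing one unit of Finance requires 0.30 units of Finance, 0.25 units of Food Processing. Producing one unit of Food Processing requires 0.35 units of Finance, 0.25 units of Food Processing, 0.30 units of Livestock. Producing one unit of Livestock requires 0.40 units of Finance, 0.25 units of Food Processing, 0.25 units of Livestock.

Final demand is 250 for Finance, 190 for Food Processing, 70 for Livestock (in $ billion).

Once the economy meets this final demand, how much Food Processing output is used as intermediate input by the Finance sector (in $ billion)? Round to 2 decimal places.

I − A =
  [   0.70    -0.35    -0.40]
  [  -0.25     0.75    -0.25]
  [   0.00    -0.30     0.75]
Cofactors of I−A, C_ij = (−1)^(i+j)·(minor ij) (rows/columns in the sector order above):
  C_11 = (0.75)(0.75) − (-0.25)(-0.30) = 0.4875
  C_12 = −[(-0.25)(0.75) − (-0.25)(0.00)] = 0.1875
  C_13 = (-0.25)(-0.30) − (0.75)(0.00) = 0.0750
  C_21 = −[(-0.35)(0.75) − (-0.40)(-0.30)] = 0.3825
  C_22 = (0.70)(0.75) − (-0.40)(0.00) = 0.5250
  C_23 = −[(0.70)(-0.30) − (-0.35)(0.00)] = 0.2100
  C_31 = (-0.35)(-0.25) − (-0.40)(0.75) = 0.3875
  C_32 = −[(0.70)(-0.25) − (-0.40)(-0.25)] = 0.2750
  C_33 = (0.70)(0.75) − (-0.35)(-0.25) = 0.4375
det(I−A) = Σ_j (I−A)_1j·C_1j = (0.70)(0.4875) + (-0.35)(0.1875) + (-0.40)(0.0750) = 0.245625
adj(I−A) = Cᵀ =
  [ 0.4875   0.3825   0.3875]
  [ 0.1875   0.5250   0.2750]
  [ 0.0750   0.2100   0.4375]
(I − A)⁻¹ = adj(I−A) / det(I−A) ≈
  [   1.9847     1.5573     1.5776]
  [   0.7634     2.1374     1.1196]
  [   0.3053     0.8550     1.7812]
First solve x = (I − A)⁻¹ d = adj(I−A)·d / det(I−A); in particular x_1 = (0.4875·250 + 0.3825·190 + 0.3875·70) / 0.245625 = 221.675 / 0.245625 ≈ 902.4936.
Intermediate flow from 2 to 1: z_21 = a_21 · x_1 = 0.25 × 221.675 / 0.245625 = 55.41875 / 0.245625 ≈ 225.62.

z_21 = 225.62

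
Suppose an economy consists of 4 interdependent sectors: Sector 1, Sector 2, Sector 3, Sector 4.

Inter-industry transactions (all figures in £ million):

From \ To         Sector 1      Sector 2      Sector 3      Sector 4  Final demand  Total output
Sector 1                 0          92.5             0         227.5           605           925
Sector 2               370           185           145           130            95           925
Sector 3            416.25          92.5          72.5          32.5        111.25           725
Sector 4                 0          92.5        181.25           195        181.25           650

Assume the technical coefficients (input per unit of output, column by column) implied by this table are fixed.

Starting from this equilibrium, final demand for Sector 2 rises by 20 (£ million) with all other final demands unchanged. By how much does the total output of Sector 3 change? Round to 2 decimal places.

Δx_3 = 6.57

Technical coefficients a_ij = z_ij / X_j:
  a_11 = 0/925 = 0.00, a_21 = 370/925 = 0.40, a_31 = 416.25/925 = 0.45, a_41 = 0/925 = 0.00
  a_12 = 92.5/925 = 0.10, a_22 = 185/925 = 0.20, a_32 = 92.5/925 = 0.10, a_42 = 92.5/925 = 0.10
  a_13 = 0/725 = 0.00, a_23 = 145/725 = 0.20, a_33 = 72.5/725 = 0.10, a_43 = 181.25/725 = 0.25
  a_14 = 227.5/650 = 0.35, a_24 = 130/650 = 0.20, a_34 = 32.5/650 = 0.05, a_44 = 195/650 = 0.30
I − A =
  [   1.00    -0.10     0.00    -0.35]
  [  -0.40     0.80    -0.20    -0.20]
  [  -0.45    -0.10     0.90    -0.05]
  [   0.00    -0.10    -0.25     0.70]
Compute the cofactors C_ij = (−1)^(i+j)·(3×3 minor ij) of I−A; the adjugate is their transpose:
adj(I−A) = Cᵀ =
  [ 0.456000   0.102000   0.096000   0.264000]
  [ 0.332500   0.578125   0.225000   0.347500]
  [ 0.273000   0.122250   0.498000   0.207000]
  [ 0.145000   0.126250   0.210000   0.655000]
det(I−A) = Σ_j (I−A)_1j·C_1j = (1.00)(0.456000) + (-0.10)(0.332500) + (0.00)(0.273000) + (-0.35)(0.145000) = 0.3720
(I − A)⁻¹ = adj(I−A) / det(I−A) ≈
  [   1.2258     0.2742     0.2581     0.7097]
  [   0.8938     1.5541     0.6048     0.9341]
  [   0.7339     0.3286     1.3387     0.5565]
  [   0.3898     0.3394     0.5645     1.7608]
Δx = (I − A)⁻¹ Δd with Δd having +20 in the Sector 2 component and 0 elsewhere.
So Δx_3 = L_32 · (+20), where L_32 = adj(I−A)_32 / det(I−A) = 0.122250 / 0.3720.
Δx_3 = 0.122250 × (+20) / 0.3720 = 2.445 / 0.3720 ≈ 6.57.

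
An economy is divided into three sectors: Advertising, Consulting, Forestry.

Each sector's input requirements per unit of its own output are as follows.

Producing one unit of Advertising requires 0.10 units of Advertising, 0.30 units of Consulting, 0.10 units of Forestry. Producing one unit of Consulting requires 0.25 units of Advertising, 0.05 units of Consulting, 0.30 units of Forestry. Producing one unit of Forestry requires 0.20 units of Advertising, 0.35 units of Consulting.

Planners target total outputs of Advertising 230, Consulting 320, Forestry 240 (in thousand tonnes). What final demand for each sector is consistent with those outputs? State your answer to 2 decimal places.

d_A = 79.00, d_C = 151.00, d_F = 121.00

I − A =
  [   0.90    -0.25    -0.20]
  [  -0.30     0.95    -0.35]
  [  -0.10    -0.30     1.00]
d = (I − A) x:
  d_A = (+0.90)·230 + (-0.25)·320 + (-0.20)·240 = 79.00
  d_C = (-0.30)·230 + (+0.95)·320 + (-0.35)·240 = 151.00
  d_F = (-0.10)·230 + (-0.30)·320 + (+1.00)·240 = 121.00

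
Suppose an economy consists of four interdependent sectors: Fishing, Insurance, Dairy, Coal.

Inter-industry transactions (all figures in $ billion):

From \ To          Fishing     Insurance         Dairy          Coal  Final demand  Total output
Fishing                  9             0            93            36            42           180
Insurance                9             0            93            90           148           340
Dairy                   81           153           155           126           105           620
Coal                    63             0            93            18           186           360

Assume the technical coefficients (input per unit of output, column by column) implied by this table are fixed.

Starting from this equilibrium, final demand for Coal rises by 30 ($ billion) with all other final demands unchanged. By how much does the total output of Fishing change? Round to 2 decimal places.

Technical coefficients a_ij = z_ij / X_j:
  a_FF = 9/180 = 0.05, a_IF = 9/180 = 0.05, a_DF = 81/180 = 0.45, a_CF = 63/180 = 0.35
  a_FI = 0/340 = 0.00, a_II = 0/340 = 0.00, a_DI = 153/340 = 0.45, a_CI = 0/340 = 0.00
  a_FD = 93/620 = 0.15, a_ID = 93/620 = 0.15, a_DD = 155/620 = 0.25, a_CD = 93/620 = 0.15
  a_FC = 36/360 = 0.10, a_IC = 90/360 = 0.25, a_DC = 126/360 = 0.35, a_CC = 18/360 = 0.05
I − A =
  [   0.95     0.00    -0.15    -0.10]
  [  -0.05     1.00    -0.15    -0.25]
  [  -0.45    -0.45     0.75    -0.35]
  [  -0.35     0.00    -0.15     0.95]
Compute the cofactors C_ij = (−1)^(i+j)·(3×3 minor ij) of I−A; the adjugate is their transpose:
adj(I−A) = Cᵀ =
  [ 0.579000   0.070875   0.157500   0.137625]
  [ 0.198000   0.511500   0.186750   0.224250]
  [ 0.610750   0.390375   0.867500   0.486625]
  [ 0.309750   0.087750   0.195000   0.577500]
det(I−A) = Σ_j (I−A)_1j·C_1j = (0.95)(0.579000) + (0.00)(0.198000) + (-0.15)(0.610750) + (-0.10)(0.309750) = 0.4274625
(I − A)⁻¹ = adj(I−A) / det(I−A) ≈
  [   1.3545     0.1658     0.3685     0.3220]
  [   0.4632     1.1966     0.4369     0.5246]
  [   1.4288     0.9132     2.0294     1.1384]
  [   0.7246     0.2053     0.4562     1.3510]
Δx = (I − A)⁻¹ Δd with Δd having +30 in the Coal component and 0 elsewhere.
So Δx_F = L_FC · (+30), where L_FC = adj(I−A)_FC / det(I−A) = 0.137625 / 0.4274625.
Δx_F = 0.137625 × (+30) / 0.4274625 = 4.12875 / 0.4274625 ≈ 9.66.

Δx_F = 9.66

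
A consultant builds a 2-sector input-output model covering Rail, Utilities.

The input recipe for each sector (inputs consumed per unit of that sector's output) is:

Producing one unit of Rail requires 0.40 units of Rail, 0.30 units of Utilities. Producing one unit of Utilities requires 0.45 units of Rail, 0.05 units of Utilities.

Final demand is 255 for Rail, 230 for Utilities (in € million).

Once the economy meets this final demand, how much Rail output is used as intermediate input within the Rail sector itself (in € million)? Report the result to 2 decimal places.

z_11 = 317.93

I − A =
  [   0.60    -0.45]
  [  -0.30     0.95]
det(I−A) = (0.60)(0.95) − (-0.45)(-0.30) = 0.4350
adj(I−A) = [[0.95, 0.45], [0.30, 0.60]]
(I − A)⁻¹ = adj(I−A) / det(I−A) ≈
  [   2.1839     1.0345]
  [   0.6897     1.3793]
First solve x = (I − A)⁻¹ d = adj(I−A)·d / det(I−A); in particular x_1 = (0.95·255 + 0.45·230) / 0.4350 = 345.75 / 0.4350 ≈ 794.8276.
Intermediate flow from 1 to 1: z_11 = a_11 · x_1 = 0.40 × 345.75 / 0.4350 = 138.30 / 0.4350 ≈ 317.93.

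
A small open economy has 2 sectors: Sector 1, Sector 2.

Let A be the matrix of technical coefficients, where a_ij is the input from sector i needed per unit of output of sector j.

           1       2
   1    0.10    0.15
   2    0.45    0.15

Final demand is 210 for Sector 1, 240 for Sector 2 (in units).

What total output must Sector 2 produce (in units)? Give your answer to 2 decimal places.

x_2 = 445.16

I − A =
  [   0.90    -0.15]
  [  -0.45     0.85]
det(I−A) = (0.90)(0.85) − (-0.15)(-0.45) = 0.6975
adj(I−A) = [[0.85, 0.15], [0.45, 0.90]]
(I − A)⁻¹ = adj(I−A) / det(I−A) ≈
  [   1.2186     0.2151]
  [   0.6452     1.2903]
x = (I − A)⁻¹ d = adj(I−A)·d / det(I−A), with det(I−A) = 0.6975:
  x_1 = (0.85·210 + 0.15·240) / 0.6975 = 214.50 / 0.6975 ≈ 307.53
  x_2 = (0.45·210 + 0.90·240) / 0.6975 = 310.50 / 0.6975 ≈ 445.16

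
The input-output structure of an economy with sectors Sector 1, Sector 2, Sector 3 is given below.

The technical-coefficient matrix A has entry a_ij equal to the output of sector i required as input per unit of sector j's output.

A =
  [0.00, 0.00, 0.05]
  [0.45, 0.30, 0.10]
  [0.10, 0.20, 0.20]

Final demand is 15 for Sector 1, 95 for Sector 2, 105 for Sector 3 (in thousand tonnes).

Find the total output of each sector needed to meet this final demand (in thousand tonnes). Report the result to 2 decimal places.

x_1 = 23.92, x_2 = 176.57, x_3 = 178.38

I − A =
  [   1.00     0.00    -0.05]
  [  -0.45     0.70    -0.10]
  [  -0.10    -0.20     0.80]
Cofactors of I−A, C_ij = (−1)^(i+j)·(minor ij) (rows/columns in the sector order above):
  C_11 = (0.70)(0.80) − (-0.10)(-0.20) = 0.5400
  C_12 = −[(-0.45)(0.80) − (-0.10)(-0.10)] = 0.3700
  C_13 = (-0.45)(-0.20) − (0.70)(-0.10) = 0.1600
  C_21 = −[(0.00)(0.80) − (-0.05)(-0.20)] = 0.0100
  C_22 = (1.00)(0.80) − (-0.05)(-0.10) = 0.7950
  C_23 = −[(1.00)(-0.20) − (0.00)(-0.10)] = 0.2000
  C_31 = (0.00)(-0.10) − (-0.05)(0.70) = 0.0350
  C_32 = −[(1.00)(-0.10) − (-0.05)(-0.45)] = 0.1225
  C_33 = (1.00)(0.70) − (0.00)(-0.45) = 0.7000
det(I−A) = Σ_j (I−A)_1j·C_1j = (1.00)(0.5400) + (0.00)(0.3700) + (-0.05)(0.1600) = 0.5320
adj(I−A) = Cᵀ =
  [ 0.5400   0.0100   0.0350]
  [ 0.3700   0.7950   0.1225]
  [ 0.1600   0.2000   0.7000]
(I − A)⁻¹ = adj(I−A) / det(I−A) ≈
  [   1.0150     0.0188     0.0658]
  [   0.6955     1.4944     0.2303]
  [   0.3008     0.3759     1.3158]
x = (I − A)⁻¹ d = adj(I−A)·d / det(I−A), with det(I−A) = 0.5320:
  x_1 = (0.5400·15 + 0.0100·95 + 0.0350·105) / 0.5320 = 12.725 / 0.5320 ≈ 23.92
  x_2 = (0.3700·15 + 0.7950·95 + 0.1225·105) / 0.5320 = 93.9375 / 0.5320 ≈ 176.57
  x_3 = (0.1600·15 + 0.2000·95 + 0.7000·105) / 0.5320 = 94.90 / 0.5320 ≈ 178.38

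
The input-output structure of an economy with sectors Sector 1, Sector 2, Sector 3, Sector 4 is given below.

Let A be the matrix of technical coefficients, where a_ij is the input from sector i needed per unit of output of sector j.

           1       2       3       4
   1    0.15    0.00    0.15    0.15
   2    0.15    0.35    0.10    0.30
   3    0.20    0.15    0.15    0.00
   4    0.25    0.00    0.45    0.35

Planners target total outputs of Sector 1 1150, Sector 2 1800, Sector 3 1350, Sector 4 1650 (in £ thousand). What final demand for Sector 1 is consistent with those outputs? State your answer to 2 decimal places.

I − A =
  [   0.85     0.00    -0.15    -0.15]
  [  -0.15     0.65    -0.10    -0.30]
  [  -0.20    -0.15     0.85     0.00]
  [  -0.25     0.00    -0.45     0.65]
d = (I − A) x:
  d_1 = (+0.85)·1150 + (+0.00)·1800 + (-0.15)·1350 + (-0.15)·1650 = 527.50
  d_2 = (-0.15)·1150 + (+0.65)·1800 + (-0.10)·1350 + (-0.30)·1650 = 367.50
  d_3 = (-0.20)·1150 + (-0.15)·1800 + (+0.85)·1350 + (+0.00)·1650 = 647.50
  d_4 = (-0.25)·1150 + (+0.00)·1800 + (-0.45)·1350 + (+0.65)·1650 = 177.50

d_1 = 527.50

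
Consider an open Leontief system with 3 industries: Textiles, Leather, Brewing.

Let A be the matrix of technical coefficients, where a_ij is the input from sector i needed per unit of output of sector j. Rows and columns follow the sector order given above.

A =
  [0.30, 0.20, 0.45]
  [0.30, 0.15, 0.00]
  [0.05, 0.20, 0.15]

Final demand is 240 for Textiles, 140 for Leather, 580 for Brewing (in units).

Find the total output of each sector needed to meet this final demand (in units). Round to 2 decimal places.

x_1 = 1056.35, x_2 = 537.53, x_3 = 870.97

I − A =
  [   0.70    -0.20    -0.45]
  [  -0.30     0.85     0.00]
  [  -0.05    -0.20     0.85]
Cofactors of I−A, C_ij = (−1)^(i+j)·(minor ij) (rows/columns in the sector order above):
  C_11 = (0.85)(0.85) − (0.00)(-0.20) = 0.7225
  C_12 = −[(-0.30)(0.85) − (0.00)(-0.05)] = 0.2550
  C_13 = (-0.30)(-0.20) − (0.85)(-0.05) = 0.1025
  C_21 = −[(-0.20)(0.85) − (-0.45)(-0.20)] = 0.2600
  C_22 = (0.70)(0.85) − (-0.45)(-0.05) = 0.5725
  C_23 = −[(0.70)(-0.20) − (-0.20)(-0.05)] = 0.1500
  C_31 = (-0.20)(0.00) − (-0.45)(0.85) = 0.3825
  C_32 = −[(0.70)(0.00) − (-0.45)(-0.30)] = 0.1350
  C_33 = (0.70)(0.85) − (-0.20)(-0.30) = 0.5350
det(I−A) = Σ_j (I−A)_1j·C_1j = (0.70)(0.7225) + (-0.20)(0.2550) + (-0.45)(0.1025) = 0.408625
adj(I−A) = Cᵀ =
  [ 0.7225   0.2600   0.3825]
  [ 0.2550   0.5725   0.1350]
  [ 0.1025   0.1500   0.5350]
(I − A)⁻¹ = adj(I−A) / det(I−A) ≈
  [   1.7681     0.6363     0.9361]
  [   0.6240     1.4010     0.3304]
  [   0.2508     0.3671     1.3093]
x = (I − A)⁻¹ d = adj(I−A)·d / det(I−A), with det(I−A) = 0.408625:
  x_1 = (0.7225·240 + 0.2600·140 + 0.3825·580) / 0.408625 = 431.65 / 0.408625 ≈ 1056.35
  x_2 = (0.2550·240 + 0.5725·140 + 0.1350·580) / 0.408625 = 219.65 / 0.408625 ≈ 537.53
  x_3 = (0.1025·240 + 0.1500·140 + 0.5350·580) / 0.408625 = 355.90 / 0.408625 ≈ 870.97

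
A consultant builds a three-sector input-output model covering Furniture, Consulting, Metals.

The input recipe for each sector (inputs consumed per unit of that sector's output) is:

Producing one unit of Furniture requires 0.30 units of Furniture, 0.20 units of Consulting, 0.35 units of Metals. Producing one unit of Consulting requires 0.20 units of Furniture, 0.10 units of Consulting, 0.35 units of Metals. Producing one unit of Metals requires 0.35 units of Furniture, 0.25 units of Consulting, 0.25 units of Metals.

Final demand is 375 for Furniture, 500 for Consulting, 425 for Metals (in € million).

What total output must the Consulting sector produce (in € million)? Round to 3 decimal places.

I − A =
  [   0.70    -0.20    -0.35]
  [  -0.20     0.90    -0.25]
  [  -0.35    -0.35     0.75]
Cofactors of I−A, C_ij = (−1)^(i+j)·(minor ij) (rows/columns in the sector order above):
  C_11 = (0.90)(0.75) − (-0.25)(-0.35) = 0.5875
  C_12 = −[(-0.20)(0.75) − (-0.25)(-0.35)] = 0.2375
  C_13 = (-0.20)(-0.35) − (0.90)(-0.35) = 0.3850
  C_21 = −[(-0.20)(0.75) − (-0.35)(-0.35)] = 0.2725
  C_22 = (0.70)(0.75) − (-0.35)(-0.35) = 0.4025
  C_23 = −[(0.70)(-0.35) − (-0.20)(-0.35)] = 0.3150
  C_31 = (-0.20)(-0.25) − (-0.35)(0.90) = 0.3650
  C_32 = −[(0.70)(-0.25) − (-0.35)(-0.20)] = 0.2450
  C_33 = (0.70)(0.90) − (-0.20)(-0.20) = 0.5900
det(I−A) = Σ_j (I−A)_1j·C_1j = (0.70)(0.5875) + (-0.20)(0.2375) + (-0.35)(0.3850) = 0.2290
adj(I−A) = Cᵀ =
  [ 0.5875   0.2725   0.3650]
  [ 0.2375   0.4025   0.2450]
  [ 0.3850   0.3150   0.5900]
(I − A)⁻¹ = adj(I−A) / det(I−A) ≈
  [   2.5655     1.1900     1.5939]
  [   1.0371     1.7576     1.0699]
  [   1.6812     1.3755     2.5764]
x = (I − A)⁻¹ d = adj(I−A)·d / det(I−A), with det(I−A) = 0.2290:
  x_F = (0.5875·375 + 0.2725·500 + 0.3650·425) / 0.2290 = 511.6875 / 0.2290 ≈ 2234.443
  x_C = (0.2375·375 + 0.4025·500 + 0.2450·425) / 0.2290 = 394.4375 / 0.2290 ≈ 1722.434
  x_M = (0.3850·375 + 0.3150·500 + 0.5900·425) / 0.2290 = 552.625 / 0.2290 ≈ 2413.210

x_C = 1722.434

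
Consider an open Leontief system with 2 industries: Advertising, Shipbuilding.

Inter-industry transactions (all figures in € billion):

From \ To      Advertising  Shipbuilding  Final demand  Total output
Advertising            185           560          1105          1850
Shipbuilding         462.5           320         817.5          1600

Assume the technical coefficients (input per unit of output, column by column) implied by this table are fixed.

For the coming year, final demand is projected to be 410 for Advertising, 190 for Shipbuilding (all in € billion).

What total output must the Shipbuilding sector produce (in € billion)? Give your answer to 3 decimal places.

x_2 = 432.411

Technical coefficients a_ij = z_ij / X_j:
  a_11 = 185/1850 = 0.10, a_21 = 462.5/1850 = 0.25
  a_12 = 560/1600 = 0.35, a_22 = 320/1600 = 0.20
I − A =
  [   0.90    -0.35]
  [  -0.25     0.80]
det(I−A) = (0.90)(0.80) − (-0.35)(-0.25) = 0.6325
adj(I−A) = [[0.80, 0.35], [0.25, 0.90]]
(I − A)⁻¹ = adj(I−A) / det(I−A) ≈
  [   1.2648     0.5534]
  [   0.3953     1.4229]
x = (I − A)⁻¹ d = adj(I−A)·d / det(I−A), with det(I−A) = 0.6325:
  x_1 = (0.80·410 + 0.35·190) / 0.6325 = 394.50 / 0.6325 ≈ 623.715
  x_2 = (0.25·410 + 0.90·190) / 0.6325 = 273.50 / 0.6325 ≈ 432.411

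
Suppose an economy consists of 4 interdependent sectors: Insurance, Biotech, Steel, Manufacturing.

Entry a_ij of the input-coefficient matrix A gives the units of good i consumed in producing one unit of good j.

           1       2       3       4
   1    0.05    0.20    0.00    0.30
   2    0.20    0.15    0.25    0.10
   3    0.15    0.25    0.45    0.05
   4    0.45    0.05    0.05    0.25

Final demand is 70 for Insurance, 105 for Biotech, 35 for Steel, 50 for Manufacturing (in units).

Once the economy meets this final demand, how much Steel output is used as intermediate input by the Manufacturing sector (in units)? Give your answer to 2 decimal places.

z_34 = 11.20

I − A =
  [   0.95    -0.20     0.00    -0.30]
  [  -0.20     0.85    -0.25    -0.10]
  [  -0.15    -0.25     0.55    -0.05]
  [  -0.45    -0.05    -0.05     0.75]
Compute the cofactors C_ij = (−1)^(i+j)·(3×3 minor ij) of I−A; the adjugate is their transpose:
adj(I−A) = Cᵀ =
  [ 0.297000   0.094000   0.055000   0.135000]
  [ 0.141250   0.313000   0.152125   0.108375]
  [ 0.163250   0.176000   0.444125   0.118375]
  [ 0.198500   0.089000   0.072750   0.355250]
det(I−A) = Σ_j (I−A)_1j·C_1j = (0.95)(0.297000) + (-0.20)(0.141250) + (0.00)(0.163250) + (-0.30)(0.198500) = 0.19435
(I − A)⁻¹ = adj(I−A) / det(I−A) ≈
  [   1.5282     0.4837     0.2830     0.6946]
  [   0.7268     1.6105     0.7827     0.5576]
  [   0.8400     0.9056     2.2852     0.6091]
  [   1.0214     0.4579     0.3743     1.8279]
First solve x = (I − A)⁻¹ d = adj(I−A)·d / det(I−A); in particular x_4 = (0.198500·70 + 0.089000·105 + 0.072750·35 + 0.355250·50) / 0.19435 = 43.54875 / 0.19435 ≈ 224.0738.
Intermediate flow from 3 to 4: z_34 = a_34 · x_4 = 0.05 × 43.54875 / 0.19435 = 2.1774375 / 0.19435 ≈ 11.20.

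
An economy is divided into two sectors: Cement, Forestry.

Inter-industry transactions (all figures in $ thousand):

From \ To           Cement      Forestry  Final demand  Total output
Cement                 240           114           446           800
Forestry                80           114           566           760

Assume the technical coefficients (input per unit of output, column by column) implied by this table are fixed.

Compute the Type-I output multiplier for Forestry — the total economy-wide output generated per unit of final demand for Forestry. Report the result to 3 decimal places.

Technical coefficients a_ij = z_ij / X_j:
  a_11 = 240/800 = 0.30, a_21 = 80/800 = 0.10
  a_12 = 114/760 = 0.15, a_22 = 114/760 = 0.15
I − A =
  [   0.70    -0.15]
  [  -0.10     0.85]
det(I−A) = (0.70)(0.85) − (-0.15)(-0.10) = 0.5800
adj(I−A) = [[0.85, 0.15], [0.10, 0.70]]
(I − A)⁻¹ = adj(I−A) / det(I−A) ≈
  [   1.4655     0.2586]
  [   0.1724     1.2069]
The output multiplier for sector j is the column-j sum of the Leontief inverse (I − A)⁻¹ = adj(I−A) / det(I−A).
Column 2 of adj(I−A): (0.15, 0.70); det(I−A) = 0.5800.
m_2 = (0.15 + 0.70) / 0.5800 = 0.85 / 0.5800 ≈ 1.466.

m_2 = 1.466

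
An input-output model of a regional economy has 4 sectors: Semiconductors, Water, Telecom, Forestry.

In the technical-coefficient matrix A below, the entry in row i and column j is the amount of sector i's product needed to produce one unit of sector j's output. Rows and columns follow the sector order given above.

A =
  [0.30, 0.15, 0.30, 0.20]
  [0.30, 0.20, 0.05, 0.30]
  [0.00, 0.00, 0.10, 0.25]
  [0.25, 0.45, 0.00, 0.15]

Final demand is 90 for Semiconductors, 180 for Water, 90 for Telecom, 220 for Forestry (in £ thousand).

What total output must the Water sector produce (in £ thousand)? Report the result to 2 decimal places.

x_W = 878.71

I − A =
  [   0.70    -0.15    -0.30    -0.20]
  [  -0.30     0.80    -0.05    -0.30]
  [   0.00     0.00     0.90    -0.25]
  [  -0.25    -0.45     0.00     0.85]
Compute the cofactors C_ij = (−1)^(i+j)·(3×3 minor ij) of I−A; the adjugate is their transpose:
adj(I−A) = Cᵀ =
  [ 0.484875   0.229500   0.174375   0.246375]
  [ 0.300125   0.471750   0.126250   0.274250]
  [ 0.083750   0.088125   0.265000   0.128750]
  [ 0.301500   0.317250   0.118125   0.463500]
det(I−A) = Σ_j (I−A)_1j·C_1j = (0.70)(0.484875) + (-0.15)(0.300125) + (-0.30)(0.083750) + (-0.20)(0.301500) = 0.20896875
(I − A)⁻¹ = adj(I−A) / det(I−A) ≈
  [   2.3203     1.0983     0.8345     1.1790]
  [   1.4362     2.2575     0.6042     1.3124]
  [   0.4008     0.4217     1.2681     0.6161]
  [   1.4428     1.5182     0.5653     2.2180]
x = (I − A)⁻¹ d = adj(I−A)·d / det(I−A), with det(I−A) = 0.20896875:
  x_S = (0.484875·90 + 0.229500·180 + 0.174375·90 + 0.246375·220) / 0.20896875 = 154.845 / 0.20896875 ≈ 741.00
  x_W = (0.300125·90 + 0.471750·180 + 0.126250·90 + 0.274250·220) / 0.20896875 = 183.62375 / 0.20896875 ≈ 878.71
  x_T = (0.083750·90 + 0.088125·180 + 0.265000·90 + 0.128750·220) / 0.20896875 = 75.575 / 0.20896875 ≈ 361.66
  x_F = (0.301500·90 + 0.317250·180 + 0.118125·90 + 0.463500·220) / 0.20896875 = 196.84125 / 0.20896875 ≈ 941.97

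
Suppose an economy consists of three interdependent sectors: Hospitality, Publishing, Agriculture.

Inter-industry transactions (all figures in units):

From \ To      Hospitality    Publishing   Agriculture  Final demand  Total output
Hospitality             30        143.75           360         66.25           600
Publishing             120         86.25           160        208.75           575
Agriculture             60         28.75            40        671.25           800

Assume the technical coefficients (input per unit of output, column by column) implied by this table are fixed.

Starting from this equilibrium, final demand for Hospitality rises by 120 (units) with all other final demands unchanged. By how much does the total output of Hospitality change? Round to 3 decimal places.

Δx_H = 144.480

Technical coefficients a_ij = z_ij / X_j:
  a_HH = 30/600 = 0.05, a_PH = 120/600 = 0.20, a_AH = 60/600 = 0.10
  a_HP = 143.75/575 = 0.25, a_PP = 86.25/575 = 0.15, a_AP = 28.75/575 = 0.05
  a_HA = 360/800 = 0.45, a_PA = 160/800 = 0.20, a_AA = 40/800 = 0.05
I − A =
  [   0.95    -0.25    -0.45]
  [  -0.20     0.85    -0.20]
  [  -0.10    -0.05     0.95]
Cofactors of I−A, C_ij = (−1)^(i+j)·(minor ij) (rows/columns in the sector order above):
  C_11 = (0.85)(0.95) − (-0.20)(-0.05) = 0.7975
  C_12 = −[(-0.20)(0.95) − (-0.20)(-0.10)] = 0.2100
  C_13 = (-0.20)(-0.05) − (0.85)(-0.10) = 0.0950
  C_21 = −[(-0.25)(0.95) − (-0.45)(-0.05)] = 0.2600
  C_22 = (0.95)(0.95) − (-0.45)(-0.10) = 0.8575
  C_23 = −[(0.95)(-0.05) − (-0.25)(-0.10)] = 0.0725
  C_31 = (-0.25)(-0.20) − (-0.45)(0.85) = 0.4325
  C_32 = −[(0.95)(-0.20) − (-0.45)(-0.20)] = 0.2800
  C_33 = (0.95)(0.85) − (-0.25)(-0.20) = 0.7575
det(I−A) = Σ_j (I−A)_1j·C_1j = (0.95)(0.7975) + (-0.25)(0.2100) + (-0.45)(0.0950) = 0.662375
adj(I−A) = Cᵀ =
  [ 0.7975   0.2600   0.4325]
  [ 0.2100   0.8575   0.2800]
  [ 0.0950   0.0725   0.7575]
(I − A)⁻¹ = adj(I−A) / det(I−A) ≈
  [   1.2040     0.3925     0.6530]
  [   0.3170     1.2946     0.4227]
  [   0.1434     0.1095     1.1436]
Δx = (I − A)⁻¹ Δd with Δd having +120 in the Hospitality component and 0 elsewhere.
So Δx_H = L_HH · (+120), where L_HH = adj(I−A)_HH / det(I−A) = 0.7975 / 0.662375.
Δx_H = 0.7975 × (+120) / 0.662375 = 95.70 / 0.662375 ≈ 144.480.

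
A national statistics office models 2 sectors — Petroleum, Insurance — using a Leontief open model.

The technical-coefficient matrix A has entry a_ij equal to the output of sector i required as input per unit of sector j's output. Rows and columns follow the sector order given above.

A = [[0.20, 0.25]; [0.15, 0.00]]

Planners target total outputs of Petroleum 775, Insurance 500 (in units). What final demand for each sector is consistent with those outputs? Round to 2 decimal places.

I − A =
  [   0.80    -0.25]
  [  -0.15     1.00]
d = (I − A) x:
  d_1 = (+0.80)·775 + (-0.25)·500 = 495.00
  d_2 = (-0.15)·775 + (+1.00)·500 = 383.75

d_1 = 495.00, d_2 = 383.75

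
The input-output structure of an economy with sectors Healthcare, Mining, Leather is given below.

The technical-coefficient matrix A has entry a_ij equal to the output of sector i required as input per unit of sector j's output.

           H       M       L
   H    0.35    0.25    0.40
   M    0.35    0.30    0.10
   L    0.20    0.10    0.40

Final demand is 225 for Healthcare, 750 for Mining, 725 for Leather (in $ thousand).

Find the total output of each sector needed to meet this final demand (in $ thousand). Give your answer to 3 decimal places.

x_H = 3279.676, x_M = 3114.209, x_L = 2820.594

I − A =
  [   0.65    -0.25    -0.40]
  [  -0.35     0.70    -0.10]
  [  -0.20    -0.10     0.60]
Cofactors of I−A, C_ij = (−1)^(i+j)·(minor ij) (rows/columns in the sector order above):
  C_11 = (0.70)(0.60) − (-0.10)(-0.10) = 0.4100
  C_12 = −[(-0.35)(0.60) − (-0.10)(-0.20)] = 0.2300
  C_13 = (-0.35)(-0.10) − (0.70)(-0.20) = 0.1750
  C_21 = −[(-0.25)(0.60) − (-0.40)(-0.10)] = 0.1900
  C_22 = (0.65)(0.60) − (-0.40)(-0.20) = 0.3100
  C_23 = −[(0.65)(-0.10) − (-0.25)(-0.20)] = 0.1150
  C_31 = (-0.25)(-0.10) − (-0.40)(0.70) = 0.3050
  C_32 = −[(0.65)(-0.10) − (-0.40)(-0.35)] = 0.2050
  C_33 = (0.65)(0.70) − (-0.25)(-0.35) = 0.3675
det(I−A) = Σ_j (I−A)_1j·C_1j = (0.65)(0.4100) + (-0.25)(0.2300) + (-0.40)(0.1750) = 0.1390
adj(I−A) = Cᵀ =
  [ 0.4100   0.1900   0.3050]
  [ 0.2300   0.3100   0.2050]
  [ 0.1750   0.1150   0.3675]
(I − A)⁻¹ = adj(I−A) / det(I−A) ≈
  [   2.9496     1.3669     2.1942]
  [   1.6547     2.2302     1.4748]
  [   1.2590     0.8273     2.6439]
x = (I − A)⁻¹ d = adj(I−A)·d / det(I−A), with det(I−A) = 0.1390:
  x_H = (0.4100·225 + 0.1900·750 + 0.3050·725) / 0.1390 = 455.875 / 0.1390 ≈ 3279.676
  x_M = (0.2300·225 + 0.3100·750 + 0.2050·725) / 0.1390 = 432.875 / 0.1390 ≈ 3114.209
  x_L = (0.1750·225 + 0.1150·750 + 0.3675·725) / 0.1390 = 392.0625 / 0.1390 ≈ 2820.594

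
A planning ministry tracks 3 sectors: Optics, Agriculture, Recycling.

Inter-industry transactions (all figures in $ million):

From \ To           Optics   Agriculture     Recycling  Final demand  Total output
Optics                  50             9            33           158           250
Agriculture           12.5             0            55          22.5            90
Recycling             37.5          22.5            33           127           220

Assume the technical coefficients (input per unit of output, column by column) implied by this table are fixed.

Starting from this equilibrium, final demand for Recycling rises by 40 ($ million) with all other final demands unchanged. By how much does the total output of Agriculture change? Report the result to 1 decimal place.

Technical coefficients a_ij = z_ij / X_j:
  a_11 = 50/250 = 0.20, a_21 = 12.5/250 = 0.05, a_31 = 37.5/250 = 0.15
  a_12 = 9/90 = 0.10, a_22 = 0/90 = 0.00, a_32 = 22.5/90 = 0.25
  a_13 = 33/220 = 0.15, a_23 = 55/220 = 0.25, a_33 = 33/220 = 0.15
I − A =
  [   0.80    -0.10    -0.15]
  [  -0.05     1.00    -0.25]
  [  -0.15    -0.25     0.85]
Cofactors of I−A, C_ij = (−1)^(i+j)·(minor ij) (rows/columns in the sector order above):
  C_11 = (1.00)(0.85) − (-0.25)(-0.25) = 0.7875
  C_12 = −[(-0.05)(0.85) − (-0.25)(-0.15)] = 0.0800
  C_13 = (-0.05)(-0.25) − (1.00)(-0.15) = 0.1625
  C_21 = −[(-0.10)(0.85) − (-0.15)(-0.25)] = 0.1225
  C_22 = (0.80)(0.85) − (-0.15)(-0.15) = 0.6575
  C_23 = −[(0.80)(-0.25) − (-0.10)(-0.15)] = 0.2150
  C_31 = (-0.10)(-0.25) − (-0.15)(1.00) = 0.1750
  C_32 = −[(0.80)(-0.25) − (-0.15)(-0.05)] = 0.2075
  C_33 = (0.80)(1.00) − (-0.10)(-0.05) = 0.7950
det(I−A) = Σ_j (I−A)_1j·C_1j = (0.80)(0.7875) + (-0.10)(0.0800) + (-0.15)(0.1625) = 0.597625
adj(I−A) = Cᵀ =
  [ 0.7875   0.1225   0.1750]
  [ 0.0800   0.6575   0.2075]
  [ 0.1625   0.2150   0.7950]
(I − A)⁻¹ = adj(I−A) / det(I−A) ≈
  [   1.3177     0.2050     0.2928]
  [   0.1339     1.1002     0.3472]
  [   0.2719     0.3598     1.3303]
Δx = (I − A)⁻¹ Δd with Δd having +40 in the Recycling component and 0 elsewhere.
So Δx_2 = L_23 · (+40), where L_23 = adj(I−A)_23 / det(I−A) = 0.2075 / 0.597625.
Δx_2 = 0.2075 × (+40) / 0.597625 = 8.30 / 0.597625 ≈ 13.9.

Δx_2 = 13.9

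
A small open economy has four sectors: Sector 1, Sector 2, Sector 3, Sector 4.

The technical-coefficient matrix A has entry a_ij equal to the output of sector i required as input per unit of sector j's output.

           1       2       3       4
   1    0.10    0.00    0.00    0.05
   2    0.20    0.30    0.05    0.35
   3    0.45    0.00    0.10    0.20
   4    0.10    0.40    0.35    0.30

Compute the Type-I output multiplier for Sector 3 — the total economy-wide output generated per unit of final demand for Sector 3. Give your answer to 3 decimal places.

m_3 = 3.157

I − A =
  [   0.90     0.00     0.00    -0.05]
  [  -0.20     0.70    -0.05    -0.35]
  [  -0.45     0.00     0.90    -0.20]
  [  -0.10    -0.40    -0.35     0.70]
Compute the cofactors C_ij = (−1)^(i+j)·(3×3 minor ij) of I−A; the adjugate is their transpose:
adj(I−A) = Cᵀ =
  [ 0.262000   0.018000   0.013250   0.031500]
  [ 0.215375   0.491625   0.145000   0.302625]
  [ 0.187500   0.081000   0.307500   0.141750]
  [ 0.254250   0.324000   0.238500   0.567000]
det(I−A) = Σ_j (I−A)_1j·C_1j = (0.90)(0.262000) + (0.00)(0.215375) + (0.00)(0.187500) + (-0.05)(0.254250) = 0.2230875
(I − A)⁻¹ = adj(I−A) / det(I−A) ≈
  [   1.1744     0.0807     0.0594     0.1412]
  [   0.9654     2.2037     0.6500     1.3565]
  [   0.8405     0.3631     1.3784     0.6354]
  [   1.1397     1.4523     1.0691     2.5416]
The output multiplier for sector j is the column-j sum of the Leontief inverse (I − A)⁻¹ = adj(I−A) / det(I−A).
Column 3 of adj(I−A): (0.013250, 0.145000, 0.307500, 0.238500); det(I−A) = 0.2230875.
m_3 = (0.013250 + 0.145000 + 0.307500 + 0.238500) / 0.2230875 = 0.70425 / 0.2230875 ≈ 3.157.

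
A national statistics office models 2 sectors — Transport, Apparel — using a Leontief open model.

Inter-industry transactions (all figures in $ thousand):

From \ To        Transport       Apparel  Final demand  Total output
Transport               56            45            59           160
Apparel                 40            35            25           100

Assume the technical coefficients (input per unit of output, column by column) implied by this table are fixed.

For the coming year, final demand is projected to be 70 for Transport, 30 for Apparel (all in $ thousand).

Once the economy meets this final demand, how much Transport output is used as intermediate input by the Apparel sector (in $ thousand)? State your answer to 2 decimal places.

Technical coefficients a_ij = z_ij / X_j:
  a_11 = 56/160 = 0.35, a_21 = 40/160 = 0.25
  a_12 = 45/100 = 0.45, a_22 = 35/100 = 0.35
I − A =
  [   0.65    -0.45]
  [  -0.25     0.65]
det(I−A) = (0.65)(0.65) − (-0.45)(-0.25) = 0.3100
adj(I−A) = [[0.65, 0.45], [0.25, 0.65]]
(I − A)⁻¹ = adj(I−A) / det(I−A) ≈
  [   2.0968     1.4516]
  [   0.8065     2.0968]
First solve x = (I − A)⁻¹ d = adj(I−A)·d / det(I−A); in particular x_2 = (0.25·70 + 0.65·30) / 0.3100 = 37.00 / 0.3100 ≈ 119.3548.
Intermediate flow from 1 to 2: z_12 = a_12 · x_2 = 0.45 × 37.00 / 0.3100 = 16.65 / 0.3100 ≈ 53.71.

z_12 = 53.71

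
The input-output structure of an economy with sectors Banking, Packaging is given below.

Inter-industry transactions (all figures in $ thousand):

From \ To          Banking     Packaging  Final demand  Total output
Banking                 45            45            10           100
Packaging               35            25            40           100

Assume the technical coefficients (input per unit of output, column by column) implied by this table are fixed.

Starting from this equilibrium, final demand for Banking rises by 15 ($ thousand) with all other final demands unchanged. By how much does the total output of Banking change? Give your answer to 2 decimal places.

Δx_B = 44.12

Technical coefficients a_ij = z_ij / X_j:
  a_BB = 45/100 = 0.45, a_PB = 35/100 = 0.35
  a_BP = 45/100 = 0.45, a_PP = 25/100 = 0.25
I − A =
  [   0.55    -0.45]
  [  -0.35     0.75]
det(I−A) = (0.55)(0.75) − (-0.45)(-0.35) = 0.2550
adj(I−A) = [[0.75, 0.45], [0.35, 0.55]]
(I − A)⁻¹ = adj(I−A) / det(I−A) ≈
  [   2.9412     1.7647]
  [   1.3725     2.1569]
Δx = (I − A)⁻¹ Δd with Δd having +15 in the Banking component and 0 elsewhere.
So Δx_B = L_BB · (+15), where L_BB = adj(I−A)_BB / det(I−A) = 0.75 / 0.2550.
Δx_B = 0.75 × (+15) / 0.2550 = 11.25 / 0.2550 ≈ 44.12.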